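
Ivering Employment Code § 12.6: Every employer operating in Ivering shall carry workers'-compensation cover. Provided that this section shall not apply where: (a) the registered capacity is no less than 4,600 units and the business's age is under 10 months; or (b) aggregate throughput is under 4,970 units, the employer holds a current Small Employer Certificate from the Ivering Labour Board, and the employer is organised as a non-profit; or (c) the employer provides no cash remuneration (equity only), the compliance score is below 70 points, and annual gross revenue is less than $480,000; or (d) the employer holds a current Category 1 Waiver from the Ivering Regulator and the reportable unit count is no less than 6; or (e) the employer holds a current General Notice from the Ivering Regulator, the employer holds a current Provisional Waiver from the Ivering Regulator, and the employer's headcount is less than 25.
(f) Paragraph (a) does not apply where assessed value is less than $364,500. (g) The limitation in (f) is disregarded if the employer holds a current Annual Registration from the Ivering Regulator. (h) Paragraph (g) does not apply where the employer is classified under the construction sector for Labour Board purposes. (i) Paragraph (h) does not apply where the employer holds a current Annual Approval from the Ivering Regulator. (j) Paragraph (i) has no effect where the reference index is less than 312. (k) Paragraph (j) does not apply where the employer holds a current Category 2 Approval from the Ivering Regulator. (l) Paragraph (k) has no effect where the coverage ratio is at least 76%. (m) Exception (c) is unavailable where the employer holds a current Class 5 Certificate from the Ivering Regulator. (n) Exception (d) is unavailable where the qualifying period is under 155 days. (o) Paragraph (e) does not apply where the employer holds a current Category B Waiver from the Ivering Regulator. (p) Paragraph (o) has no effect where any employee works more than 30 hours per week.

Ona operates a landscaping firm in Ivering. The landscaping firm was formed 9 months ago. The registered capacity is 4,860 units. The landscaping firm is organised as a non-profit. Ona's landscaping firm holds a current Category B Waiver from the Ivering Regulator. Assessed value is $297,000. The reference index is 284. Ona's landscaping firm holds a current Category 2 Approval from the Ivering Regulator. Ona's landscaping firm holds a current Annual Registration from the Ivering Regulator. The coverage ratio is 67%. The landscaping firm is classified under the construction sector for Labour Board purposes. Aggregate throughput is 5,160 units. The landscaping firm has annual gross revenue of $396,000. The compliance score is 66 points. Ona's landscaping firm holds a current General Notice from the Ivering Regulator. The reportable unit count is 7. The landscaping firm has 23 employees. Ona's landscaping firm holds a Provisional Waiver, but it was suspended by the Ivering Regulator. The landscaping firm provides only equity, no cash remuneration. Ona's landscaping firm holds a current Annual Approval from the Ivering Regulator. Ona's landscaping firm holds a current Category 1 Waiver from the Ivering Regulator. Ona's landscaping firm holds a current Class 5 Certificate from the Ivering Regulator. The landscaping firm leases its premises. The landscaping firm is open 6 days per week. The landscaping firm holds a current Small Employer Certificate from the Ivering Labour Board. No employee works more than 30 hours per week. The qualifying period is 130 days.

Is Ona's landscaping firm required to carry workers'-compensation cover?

Exception (a): the registered capacity is 4,860 units, meeting the 4,600 units threshold; the business's age is 9 months, under the 10 months limit — every condition holds. Applying paragraphs (f)–(l): (f) operates (assessed value is $297,000, less than the $364,500 limit), but is overridden by (g): (g) operates against (f): a current Annual Registration is held. (h) would limit (g) — the landscaping firm is classified under the construction sector — but (i) sets (h) aside: (i) is triggered — a current Annual Approval is held. (j) would limit (i) — the reference index is 284, less than the 312 limit — but (k) sets (j) aside: (k) operates against (j): a current Category 2 Approval is held. (l) is not triggered (the coverage ratio is 67%, short of 76%), so (k) stands. Exception (a) stands.
Exception (b) does not apply: aggregate throughput is 5,160 units, not under 4,970 units.
All of (c)'s requirements are met (remuneration is equity-only; the compliance score is 66 points, below the 70 points limit; annual gross revenue is $396,000, less than the $480,000 limit). However, paragraph (m) must be considered: (m) operates against (c): a current Class 5 Certificate is held. So (c) is unavailable.
Exception (d): a current Category 1 Waiver is held; the reportable unit count is 7, meeting the 6 threshold — every condition holds. However, paragraph (n) must be considered: (n) is triggered — the qualifying period is 130 days, under the 155 days limit. Exception (d) does not apply.
Exception (e) requires that the employer holds a current Provisional Waiver from the Ivering Regulator; but there is no Provisional Waiver in force, so (e) is unavailable.

No — exception (a) applies; Ona's landscaping firm is not required to carry workers'-compensation cover.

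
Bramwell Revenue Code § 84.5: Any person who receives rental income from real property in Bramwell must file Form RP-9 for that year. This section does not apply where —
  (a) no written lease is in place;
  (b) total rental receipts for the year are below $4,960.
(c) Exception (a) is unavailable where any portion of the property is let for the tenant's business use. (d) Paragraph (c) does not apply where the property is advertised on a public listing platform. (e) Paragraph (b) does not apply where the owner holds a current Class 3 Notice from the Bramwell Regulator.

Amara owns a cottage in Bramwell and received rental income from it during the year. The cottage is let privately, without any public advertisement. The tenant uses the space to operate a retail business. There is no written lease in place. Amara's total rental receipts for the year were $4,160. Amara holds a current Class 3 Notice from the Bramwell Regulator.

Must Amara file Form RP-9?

Exception (a) is satisfied on its face — there is no written lease. But: (c) operates — the space is let for business use. (d), which would lift (c), is not triggered — the property is let privately without advertisement. So (a) is unavailable.
All of (b)'s requirements are met (total rental receipts for the year are $4,160, below the $4,960 limit). But applying paragraph (e): (e) operates against (b): a current Class 3 Notice is held. Exception (b) does not apply.
No exception is made out. Amara falls within the general rule.

Yes — Amara must file Form RP-9.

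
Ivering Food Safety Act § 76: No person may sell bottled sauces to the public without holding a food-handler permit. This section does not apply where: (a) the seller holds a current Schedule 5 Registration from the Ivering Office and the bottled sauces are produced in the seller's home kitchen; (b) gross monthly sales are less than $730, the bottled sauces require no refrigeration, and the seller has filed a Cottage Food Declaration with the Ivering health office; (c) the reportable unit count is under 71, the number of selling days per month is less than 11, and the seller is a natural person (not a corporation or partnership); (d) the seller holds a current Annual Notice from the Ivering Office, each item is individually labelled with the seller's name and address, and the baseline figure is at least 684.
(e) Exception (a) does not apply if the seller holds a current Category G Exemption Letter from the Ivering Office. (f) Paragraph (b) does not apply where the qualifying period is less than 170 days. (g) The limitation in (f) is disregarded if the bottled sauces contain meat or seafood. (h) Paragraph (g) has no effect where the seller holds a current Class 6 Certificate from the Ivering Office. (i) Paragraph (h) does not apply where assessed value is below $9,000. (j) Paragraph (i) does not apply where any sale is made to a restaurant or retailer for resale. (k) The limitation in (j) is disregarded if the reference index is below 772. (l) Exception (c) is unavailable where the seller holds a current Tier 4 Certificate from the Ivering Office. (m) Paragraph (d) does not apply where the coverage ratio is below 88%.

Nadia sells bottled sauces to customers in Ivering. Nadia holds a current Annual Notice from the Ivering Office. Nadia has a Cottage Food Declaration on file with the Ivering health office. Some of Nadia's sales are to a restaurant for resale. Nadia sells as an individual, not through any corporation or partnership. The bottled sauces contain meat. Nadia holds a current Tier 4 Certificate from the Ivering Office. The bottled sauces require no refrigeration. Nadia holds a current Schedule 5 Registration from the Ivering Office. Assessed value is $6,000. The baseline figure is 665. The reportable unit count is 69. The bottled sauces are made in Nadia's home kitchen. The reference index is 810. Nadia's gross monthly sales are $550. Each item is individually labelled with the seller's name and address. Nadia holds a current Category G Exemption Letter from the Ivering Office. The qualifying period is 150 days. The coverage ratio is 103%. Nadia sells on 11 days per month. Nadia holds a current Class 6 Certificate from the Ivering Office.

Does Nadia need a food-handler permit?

All of (a)'s requirements are met (a current Schedule 5 Registration is held; the bottled sauces are home-kitchen produced). But: (e) operates against (a): a current Category G Exemption Letter is held. So (a) is unavailable.
Exception (b) is satisfied on its face — gross monthly sales are $550, less than the $730 limit; the bottled sauces are shelf-stable; a Cottage Food Declaration is on file. Turning to paragraphs (f)–(k): (f) applies — the qualifying period is 150 days, less than the 170 days limit. (g) is triggered (the bottled sauces contain meat), but yields to (h): (h) applies — a current Class 6 Certificate is held. (i) would limit (h) — assessed value is $6,000, below the $9,000 limit — but (j) sets (i) aside: (j) is engaged — some sales are to a restaurant for resale. (k), which would lift (j), is not engaged — the reference index is 810, not below 772. (b) is therefore removed.
Exception (c) does not apply: the number of selling days per month is 11, not less than 11.
Exception (d) requires that the baseline figure is at least 684; but the baseline figure is 665, short of 684, so (d) is unavailable.
No exception applies. The general rule governs.

Yes — Nadia must hold a food-handler permit.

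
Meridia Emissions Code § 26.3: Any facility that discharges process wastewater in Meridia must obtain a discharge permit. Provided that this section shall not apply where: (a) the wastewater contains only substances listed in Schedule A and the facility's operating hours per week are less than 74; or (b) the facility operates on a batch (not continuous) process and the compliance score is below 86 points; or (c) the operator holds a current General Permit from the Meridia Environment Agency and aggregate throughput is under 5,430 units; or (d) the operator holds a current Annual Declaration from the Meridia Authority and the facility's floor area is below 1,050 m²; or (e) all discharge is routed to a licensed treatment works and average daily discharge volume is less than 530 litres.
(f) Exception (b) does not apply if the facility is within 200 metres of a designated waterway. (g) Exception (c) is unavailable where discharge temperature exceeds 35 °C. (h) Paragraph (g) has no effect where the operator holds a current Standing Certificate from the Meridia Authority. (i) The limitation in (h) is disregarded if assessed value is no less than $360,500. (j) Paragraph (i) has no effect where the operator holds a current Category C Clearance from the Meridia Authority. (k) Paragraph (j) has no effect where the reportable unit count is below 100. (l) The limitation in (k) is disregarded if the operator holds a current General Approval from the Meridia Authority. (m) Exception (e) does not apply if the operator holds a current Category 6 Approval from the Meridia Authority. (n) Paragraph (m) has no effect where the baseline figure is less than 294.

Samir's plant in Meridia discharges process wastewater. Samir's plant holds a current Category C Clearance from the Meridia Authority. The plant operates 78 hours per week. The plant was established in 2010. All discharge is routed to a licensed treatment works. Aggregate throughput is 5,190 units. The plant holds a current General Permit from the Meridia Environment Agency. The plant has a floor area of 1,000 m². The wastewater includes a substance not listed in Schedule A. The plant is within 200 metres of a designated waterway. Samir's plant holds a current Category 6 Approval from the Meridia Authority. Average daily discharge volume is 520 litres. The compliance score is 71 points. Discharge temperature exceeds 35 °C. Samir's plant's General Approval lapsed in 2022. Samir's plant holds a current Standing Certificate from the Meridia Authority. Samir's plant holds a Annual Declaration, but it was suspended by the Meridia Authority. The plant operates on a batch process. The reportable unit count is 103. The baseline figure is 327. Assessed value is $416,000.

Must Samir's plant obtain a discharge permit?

Exception (a) requires that the wastewater contains only substances listed in Schedule A; but the wastewater includes a non-Schedule-A substance, so (a) is unavailable.
Exception (b)'s conditions are all satisfied: the facility operates on a batch process; the compliance score is 71 points, below the 86 points limit. However, paragraph (f) must be considered: (f) operates against (b): the plant is within 200 m of a designated waterway. Exception (b) does not apply.
All of (c)'s requirements are met (a current General Permit is held; aggregate throughput is 5,190 units, under the 5,430 units limit). As to paragraphs (g)–(l): (g) would limit (c) — discharge temperature exceeds 35 °C — but (h) sets (g) aside: (h) is engaged — a current Standing Certificate is held. (i) is triggered (assessed value is $416,000, meeting the $360,500 threshold), but is overridden by (j): (j) is triggered — a current Category C Clearance is held. (k), which would lift (j), does not operate here — the reportable unit count is 103, not below 100. So (c) applies.
Exception (d) requires that the operator holds a current Annual Declaration from the Meridia Authority; but no current Annual Declaration is held, so (d) is unavailable.
Exception (e): discharge is routed to a licensed treatment works; average daily discharge volume is 520 litres, less than the 530 litres limit — every condition holds. However, paragraphs (m)–(n) must be considered: (m) operates — a current Category 6 Approval is held. (n), which would lift (m), does not operate here — the baseline figure is 327, not less than 294. Exception (e) does not apply.

No — exception (c) applies; Samir's plant is not required to obtain a discharge permit.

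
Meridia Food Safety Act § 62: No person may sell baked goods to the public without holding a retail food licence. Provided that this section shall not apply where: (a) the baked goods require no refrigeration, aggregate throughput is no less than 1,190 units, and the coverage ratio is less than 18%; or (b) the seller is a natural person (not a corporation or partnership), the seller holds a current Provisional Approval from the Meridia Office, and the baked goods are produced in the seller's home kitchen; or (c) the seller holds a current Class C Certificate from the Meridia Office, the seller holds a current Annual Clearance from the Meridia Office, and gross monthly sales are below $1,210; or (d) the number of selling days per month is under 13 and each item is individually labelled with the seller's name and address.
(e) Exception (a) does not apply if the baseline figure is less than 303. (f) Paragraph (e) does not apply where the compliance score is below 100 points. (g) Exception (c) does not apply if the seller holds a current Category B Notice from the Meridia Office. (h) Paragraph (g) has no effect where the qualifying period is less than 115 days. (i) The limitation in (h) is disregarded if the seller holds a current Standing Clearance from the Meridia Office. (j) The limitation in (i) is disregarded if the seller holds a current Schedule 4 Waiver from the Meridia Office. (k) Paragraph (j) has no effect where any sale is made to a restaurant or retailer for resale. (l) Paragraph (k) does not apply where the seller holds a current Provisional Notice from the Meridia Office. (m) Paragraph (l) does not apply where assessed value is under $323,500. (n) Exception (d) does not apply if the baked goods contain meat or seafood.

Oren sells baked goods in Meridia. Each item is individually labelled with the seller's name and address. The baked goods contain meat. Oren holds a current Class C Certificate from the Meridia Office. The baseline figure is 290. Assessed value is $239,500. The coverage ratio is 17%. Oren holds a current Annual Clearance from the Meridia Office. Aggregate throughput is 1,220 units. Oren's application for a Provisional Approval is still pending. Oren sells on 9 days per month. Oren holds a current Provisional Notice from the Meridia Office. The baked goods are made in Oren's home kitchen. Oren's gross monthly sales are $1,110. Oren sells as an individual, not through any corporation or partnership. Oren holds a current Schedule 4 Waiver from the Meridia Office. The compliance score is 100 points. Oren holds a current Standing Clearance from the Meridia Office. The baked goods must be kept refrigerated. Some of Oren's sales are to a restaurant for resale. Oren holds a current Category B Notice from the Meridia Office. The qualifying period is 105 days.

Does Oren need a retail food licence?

Yes — Oren must hold a retail food licence.

Exception (a) requires that the baked goods require no refrigeration; but the baked goods require refrigeration, so (a) is unavailable.
Exception (b) requires that the seller holds a current Provisional Approval from the Meridia Office; but no current Provisional Approval is held, so (b) is unavailable.
All of (c)'s requirements are met (a current Class C Certificate is held; a current Annual Clearance is held; gross monthly sales are $1,110, below the $1,210 limit). Turning to paragraphs (g)–(m): (g) operates against (c): a current Category B Notice is held. (h) would limit (g) — the qualifying period is 105 days, less than the 115 days limit — but (i) sets (h) aside: (i) is engaged — a current Standing Clearance is held. (j) is triggered (a current Schedule 4 Waiver is held), but is displaced by (k): (k) operates against (j): some sales are to a restaurant for resale. (l) operates (a current Provisional Notice is held), but is set aside by (m): (m) is triggered — assessed value is $239,500, under the $323,500 limit. (c) is therefore removed.
Exception (d) is satisfied on its face — the number of selling days per month is 9, under the 13 limit; items are individually labelled. But applying paragraph (n): (n) operates — the baked goods contain meat. So (d) is unavailable.
No exception is made out. Oren falls within the general rule.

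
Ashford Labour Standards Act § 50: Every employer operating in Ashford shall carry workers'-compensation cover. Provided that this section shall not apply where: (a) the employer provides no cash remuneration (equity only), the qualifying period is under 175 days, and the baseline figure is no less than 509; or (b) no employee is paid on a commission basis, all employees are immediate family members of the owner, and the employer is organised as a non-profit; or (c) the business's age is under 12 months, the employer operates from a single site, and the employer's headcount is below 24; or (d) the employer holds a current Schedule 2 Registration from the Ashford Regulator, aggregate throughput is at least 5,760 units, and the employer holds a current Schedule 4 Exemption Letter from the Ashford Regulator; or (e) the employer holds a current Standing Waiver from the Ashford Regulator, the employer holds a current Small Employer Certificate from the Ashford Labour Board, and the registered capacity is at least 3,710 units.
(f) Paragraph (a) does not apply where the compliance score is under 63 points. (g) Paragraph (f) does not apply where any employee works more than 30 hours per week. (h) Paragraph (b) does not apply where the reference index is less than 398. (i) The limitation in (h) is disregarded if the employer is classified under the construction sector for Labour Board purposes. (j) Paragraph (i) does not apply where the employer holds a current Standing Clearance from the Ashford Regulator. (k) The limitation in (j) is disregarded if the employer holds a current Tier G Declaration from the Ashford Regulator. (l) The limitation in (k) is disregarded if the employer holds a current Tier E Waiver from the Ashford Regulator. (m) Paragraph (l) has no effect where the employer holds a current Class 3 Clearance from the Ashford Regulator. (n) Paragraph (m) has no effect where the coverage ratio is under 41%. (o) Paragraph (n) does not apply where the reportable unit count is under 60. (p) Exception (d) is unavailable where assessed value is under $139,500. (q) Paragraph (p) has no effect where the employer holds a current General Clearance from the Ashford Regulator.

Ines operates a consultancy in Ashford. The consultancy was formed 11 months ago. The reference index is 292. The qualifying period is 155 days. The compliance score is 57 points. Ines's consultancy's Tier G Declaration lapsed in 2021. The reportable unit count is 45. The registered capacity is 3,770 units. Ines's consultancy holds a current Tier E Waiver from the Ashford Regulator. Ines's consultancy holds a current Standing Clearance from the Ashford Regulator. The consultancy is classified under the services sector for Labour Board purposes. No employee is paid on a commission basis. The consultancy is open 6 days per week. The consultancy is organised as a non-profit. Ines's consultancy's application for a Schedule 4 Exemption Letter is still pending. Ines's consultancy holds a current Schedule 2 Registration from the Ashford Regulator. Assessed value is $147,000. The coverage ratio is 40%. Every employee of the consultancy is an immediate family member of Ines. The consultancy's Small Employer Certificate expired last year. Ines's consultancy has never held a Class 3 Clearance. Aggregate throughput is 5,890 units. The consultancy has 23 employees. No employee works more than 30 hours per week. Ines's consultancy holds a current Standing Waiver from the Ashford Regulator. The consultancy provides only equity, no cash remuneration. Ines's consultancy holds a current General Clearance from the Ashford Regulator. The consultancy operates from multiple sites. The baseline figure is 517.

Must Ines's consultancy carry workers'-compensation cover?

Yes — Ines's consultancy must carry workers'-compensation cover.

Exception (a)'s conditions are all satisfied: remuneration is equity-only; the qualifying period is 155 days, under the 175 days limit; the baseline figure is 517, meeting the 509 threshold. But: (f) operates — the compliance score is 57 points, under the 63 points limit. (g), which would lift (f), does not operate here — no employee exceeds 30 hours/week. So (a) is unavailable.
Exception (b)'s conditions are all satisfied: no employee is paid on commission; every employee is an immediate family member; the employer is a non-profit. However, paragraphs (h)–(o) must be considered: (h) applies — the reference index is 292, less than the 398 limit. (i), which would lift (h), does not operate here — the consultancy is classified under the services sector. Exception (b) does not apply.
Exception (c) requires that the employer operates from a single site; but the employer operates from multiple sites, so (c) is unavailable.
Exception (d) fails — there is no Schedule 4 Exemption Letter in force.
Exception (e) requires that the employer holds a current Small Employer Certificate from the Ashford Labour Board; but the Small Employer Certificate has expired, so (e) is unavailable.
None of the exceptions is available; § 50 applies in full.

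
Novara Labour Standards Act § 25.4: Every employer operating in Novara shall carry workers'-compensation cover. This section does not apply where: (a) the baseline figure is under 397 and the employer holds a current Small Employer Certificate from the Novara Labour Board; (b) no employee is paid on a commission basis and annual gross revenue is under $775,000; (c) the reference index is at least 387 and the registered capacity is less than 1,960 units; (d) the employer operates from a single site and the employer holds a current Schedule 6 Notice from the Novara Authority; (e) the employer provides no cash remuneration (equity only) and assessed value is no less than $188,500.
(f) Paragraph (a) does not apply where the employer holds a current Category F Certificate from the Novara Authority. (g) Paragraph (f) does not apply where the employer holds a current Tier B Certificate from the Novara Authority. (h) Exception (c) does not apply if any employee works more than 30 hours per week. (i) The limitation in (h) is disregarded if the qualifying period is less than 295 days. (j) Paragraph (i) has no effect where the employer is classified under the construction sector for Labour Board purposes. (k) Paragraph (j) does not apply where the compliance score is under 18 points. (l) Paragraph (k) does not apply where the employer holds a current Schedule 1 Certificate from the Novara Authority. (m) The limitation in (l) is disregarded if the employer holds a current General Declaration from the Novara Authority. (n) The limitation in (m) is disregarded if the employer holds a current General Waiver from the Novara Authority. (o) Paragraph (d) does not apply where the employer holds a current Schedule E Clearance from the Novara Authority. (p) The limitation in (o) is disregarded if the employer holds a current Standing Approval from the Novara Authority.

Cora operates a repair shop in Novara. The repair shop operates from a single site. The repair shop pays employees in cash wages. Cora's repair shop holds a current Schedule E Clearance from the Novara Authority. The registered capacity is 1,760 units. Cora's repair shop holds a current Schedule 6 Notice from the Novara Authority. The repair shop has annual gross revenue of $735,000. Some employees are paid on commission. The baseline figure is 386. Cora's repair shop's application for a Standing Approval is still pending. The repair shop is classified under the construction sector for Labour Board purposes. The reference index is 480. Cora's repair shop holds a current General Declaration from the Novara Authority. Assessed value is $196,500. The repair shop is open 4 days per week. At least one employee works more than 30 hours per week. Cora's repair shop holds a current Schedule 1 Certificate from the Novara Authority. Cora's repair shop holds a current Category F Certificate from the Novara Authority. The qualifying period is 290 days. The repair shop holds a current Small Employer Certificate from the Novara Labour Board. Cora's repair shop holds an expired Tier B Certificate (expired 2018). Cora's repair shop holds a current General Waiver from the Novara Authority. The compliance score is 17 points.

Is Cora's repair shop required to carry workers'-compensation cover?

All of (a)'s requirements are met (the baseline figure is 386, under the 397 limit; a current Small Employer Certificate is held). But applying paragraphs (f)–(g): (f) is engaged — a current Category F Certificate is held. (g), which would lift (f), is not engaged — the Tier B Certificate is not current. (a) is therefore removed.
Exception (b) does not apply: some employees are paid on commission.
Exception (c) is satisfied on its face — the reference index is 480, meeting the 387 threshold; the registered capacity is 1,760 units, less than the 1,960 units limit. Turning to paragraphs (h)–(n): (h) operates — at least one employee exceeds 30 hours/week. (i) would limit (h) — the qualifying period is 290 days, less than the 295 days limit — but (j) sets (i) aside: (j) operates — the repair shop is classified under the construction sector. (k) is triggered (the compliance score is 17 points, under the 18 points limit), but is set aside by (l): (l) operates against (k): a current Schedule 1 Certificate is held. (m) operates (a current General Declaration is held), but yields to (n): (n) is engaged — a current General Waiver is held. So (c) is unavailable.
Exception (d) is satisfied on its face — the employer operates from a single site; a current Schedule 6 Notice is held. However, paragraphs (o)–(p) must be considered: (o) is engaged — a current Schedule E Clearance is held. (p), which would lift (o), is not triggered — there is no Standing Approval in force. (d) is therefore removed.
Exception (e) requires that the employer provides no cash remuneration (equity only); but employees are paid cash wages, so (e) is unavailable.
No exception applies. The general rule governs.

Yes — Cora's repair shop must carry workers'-compensation cover.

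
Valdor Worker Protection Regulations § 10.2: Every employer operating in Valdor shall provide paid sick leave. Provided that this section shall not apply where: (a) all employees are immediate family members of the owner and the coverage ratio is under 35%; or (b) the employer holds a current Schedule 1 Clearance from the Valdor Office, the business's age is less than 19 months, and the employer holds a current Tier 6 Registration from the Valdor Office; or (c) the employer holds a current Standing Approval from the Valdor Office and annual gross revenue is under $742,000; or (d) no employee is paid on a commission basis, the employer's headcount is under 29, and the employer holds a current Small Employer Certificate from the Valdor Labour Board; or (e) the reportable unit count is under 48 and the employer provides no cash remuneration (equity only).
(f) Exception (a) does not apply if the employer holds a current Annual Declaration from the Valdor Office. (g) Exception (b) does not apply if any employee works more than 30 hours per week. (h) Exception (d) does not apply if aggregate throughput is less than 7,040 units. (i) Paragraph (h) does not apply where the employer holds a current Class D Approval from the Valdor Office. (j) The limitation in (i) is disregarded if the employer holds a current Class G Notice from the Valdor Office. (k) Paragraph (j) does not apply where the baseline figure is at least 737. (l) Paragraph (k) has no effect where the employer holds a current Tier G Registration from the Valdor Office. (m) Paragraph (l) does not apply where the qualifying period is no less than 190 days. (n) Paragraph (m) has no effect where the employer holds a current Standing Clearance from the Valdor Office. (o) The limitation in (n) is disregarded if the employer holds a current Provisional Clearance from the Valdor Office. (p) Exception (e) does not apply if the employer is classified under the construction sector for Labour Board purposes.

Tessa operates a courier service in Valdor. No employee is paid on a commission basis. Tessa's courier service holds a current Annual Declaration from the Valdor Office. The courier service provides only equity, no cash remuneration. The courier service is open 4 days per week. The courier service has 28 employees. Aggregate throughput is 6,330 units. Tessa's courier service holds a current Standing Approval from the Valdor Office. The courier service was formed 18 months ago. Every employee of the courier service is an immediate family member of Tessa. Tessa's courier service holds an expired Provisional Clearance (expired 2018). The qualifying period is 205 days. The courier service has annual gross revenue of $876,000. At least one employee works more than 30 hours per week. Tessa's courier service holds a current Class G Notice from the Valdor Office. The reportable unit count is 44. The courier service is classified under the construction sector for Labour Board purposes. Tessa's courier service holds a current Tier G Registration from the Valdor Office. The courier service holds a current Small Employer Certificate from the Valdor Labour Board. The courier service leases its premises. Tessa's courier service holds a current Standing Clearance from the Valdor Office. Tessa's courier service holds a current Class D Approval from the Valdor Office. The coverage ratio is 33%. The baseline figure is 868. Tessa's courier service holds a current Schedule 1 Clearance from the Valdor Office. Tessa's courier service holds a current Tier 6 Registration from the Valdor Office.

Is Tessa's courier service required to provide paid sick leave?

Yes — Tessa's courier service must provide paid sick leave.

Exception (a): every employee is an immediate family member; the coverage ratio is 33%, under the 35% limit — every condition holds. However, paragraph (f) must be considered: (f) operates against (a): a current Annual Declaration is held. (a) is therefore removed.
Exception (b) is satisfied on its face — a current Schedule 1 Clearance is held; the business's age is 18 months, less than the 19 months limit; a current Tier 6 Registration is held. However, paragraph (g) must be considered: (g) is triggered — at least one employee exceeds 30 hours/week. So (b) is unavailable.
Exception (c) does not apply: annual gross revenue is $876,000, not under $742,000.
All of (d)'s requirements are met (no employee is paid on commission; the employer's headcount is 28, under the 29 limit; a current Small Employer Certificate is held). Turning to paragraphs (h)–(o): (h) operates against (d): aggregate throughput is 6,330 units, less than the 7,040 units limit. (i) operates (a current Class D Approval is held), but is displaced by (j): (j) operates — a current Class G Notice is held. (k) is triggered (the baseline figure is 868, meeting the 737 threshold), but is set aside by (l): (l) operates against (k): a current Tier G Registration is held. (m) would limit (l) — the qualifying period is 205 days, meeting the 190 days threshold — but (n) sets (m) aside: (n) is engaged — a current Standing Clearance is held. (o) is not triggered (the Provisional Clearance is not current), so (n) stands. (d) is therefore removed.
All of (e)'s requirements are met (the reportable unit count is 44, under the 48 limit; remuneration is equity-only). However, paragraph (p) must be considered: (p) operates — the courier service is classified under the construction sector. (e) is therefore removed.
Every exception is unavailable, so the rule governs.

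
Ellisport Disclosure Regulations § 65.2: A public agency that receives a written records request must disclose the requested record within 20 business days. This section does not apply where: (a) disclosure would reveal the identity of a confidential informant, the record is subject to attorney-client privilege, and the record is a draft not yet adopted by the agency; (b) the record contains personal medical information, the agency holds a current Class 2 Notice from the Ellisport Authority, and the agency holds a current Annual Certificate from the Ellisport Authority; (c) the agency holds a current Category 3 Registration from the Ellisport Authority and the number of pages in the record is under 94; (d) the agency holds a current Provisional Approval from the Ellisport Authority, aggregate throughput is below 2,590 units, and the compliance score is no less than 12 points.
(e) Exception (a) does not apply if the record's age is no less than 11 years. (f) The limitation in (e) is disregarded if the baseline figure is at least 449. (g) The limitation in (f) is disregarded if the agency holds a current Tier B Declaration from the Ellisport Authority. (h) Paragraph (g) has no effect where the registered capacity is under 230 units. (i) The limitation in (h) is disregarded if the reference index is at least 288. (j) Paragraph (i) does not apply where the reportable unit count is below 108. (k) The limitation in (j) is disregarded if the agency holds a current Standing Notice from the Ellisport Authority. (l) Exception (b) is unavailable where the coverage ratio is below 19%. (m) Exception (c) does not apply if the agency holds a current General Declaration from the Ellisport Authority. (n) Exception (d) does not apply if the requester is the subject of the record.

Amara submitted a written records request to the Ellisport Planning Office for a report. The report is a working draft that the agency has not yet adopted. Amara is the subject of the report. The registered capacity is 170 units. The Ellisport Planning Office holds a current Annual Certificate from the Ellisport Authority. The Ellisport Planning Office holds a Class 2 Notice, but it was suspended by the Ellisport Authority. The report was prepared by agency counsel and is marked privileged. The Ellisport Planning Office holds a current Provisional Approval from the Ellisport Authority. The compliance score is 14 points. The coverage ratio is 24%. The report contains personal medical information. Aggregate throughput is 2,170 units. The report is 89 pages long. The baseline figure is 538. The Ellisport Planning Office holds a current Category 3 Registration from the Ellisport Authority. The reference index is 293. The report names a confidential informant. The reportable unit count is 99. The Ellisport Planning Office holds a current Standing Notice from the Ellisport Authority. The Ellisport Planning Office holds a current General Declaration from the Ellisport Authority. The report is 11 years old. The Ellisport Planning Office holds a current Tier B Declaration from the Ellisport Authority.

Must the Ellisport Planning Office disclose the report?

Yes — the Ellisport Planning Office must disclose the report.

Exception (a): the report names a confidential informant; the report is privileged; the report is an unadopted draft — every condition holds. Turning to paragraphs (e)–(k): (e) operates against (a): the record's age is 11 years, meeting the 11 years threshold. (f) would limit (e) — the baseline figure is 538, meeting the 449 threshold — but (g) sets (f) aside: (g) operates — a current Tier B Declaration is held. (h) operates (the registered capacity is 170 units, under the 230 units limit), but yields to (i): (i) operates against (h): the reference index is 293, meeting the 288 threshold. (j) applies (the reportable unit count is 99, below the 108 limit), but is displaced by (k): (k) applies — a current Standing Notice is held. So (a) is unavailable.
Exception (b) fails — there is no Class 2 Notice in force.
Exception (c) is satisfied on its face — a current Category 3 Registration is held; the number of pages in the record is 89, under the 94 limit. However, paragraph (m) must be considered: (m) operates — a current General Declaration is held. So (c) is unavailable.
Exception (d): a current Provisional Approval is held; aggregate throughput is 2,170 units, below the 2,590 units limit; the compliance score is 14 points, meeting the 12 points threshold — every condition holds. Turning to paragraph (n): (n) operates — Amara is the subject of the report. (d) is therefore removed.
None of the exceptions is available; § 65.2 applies in full.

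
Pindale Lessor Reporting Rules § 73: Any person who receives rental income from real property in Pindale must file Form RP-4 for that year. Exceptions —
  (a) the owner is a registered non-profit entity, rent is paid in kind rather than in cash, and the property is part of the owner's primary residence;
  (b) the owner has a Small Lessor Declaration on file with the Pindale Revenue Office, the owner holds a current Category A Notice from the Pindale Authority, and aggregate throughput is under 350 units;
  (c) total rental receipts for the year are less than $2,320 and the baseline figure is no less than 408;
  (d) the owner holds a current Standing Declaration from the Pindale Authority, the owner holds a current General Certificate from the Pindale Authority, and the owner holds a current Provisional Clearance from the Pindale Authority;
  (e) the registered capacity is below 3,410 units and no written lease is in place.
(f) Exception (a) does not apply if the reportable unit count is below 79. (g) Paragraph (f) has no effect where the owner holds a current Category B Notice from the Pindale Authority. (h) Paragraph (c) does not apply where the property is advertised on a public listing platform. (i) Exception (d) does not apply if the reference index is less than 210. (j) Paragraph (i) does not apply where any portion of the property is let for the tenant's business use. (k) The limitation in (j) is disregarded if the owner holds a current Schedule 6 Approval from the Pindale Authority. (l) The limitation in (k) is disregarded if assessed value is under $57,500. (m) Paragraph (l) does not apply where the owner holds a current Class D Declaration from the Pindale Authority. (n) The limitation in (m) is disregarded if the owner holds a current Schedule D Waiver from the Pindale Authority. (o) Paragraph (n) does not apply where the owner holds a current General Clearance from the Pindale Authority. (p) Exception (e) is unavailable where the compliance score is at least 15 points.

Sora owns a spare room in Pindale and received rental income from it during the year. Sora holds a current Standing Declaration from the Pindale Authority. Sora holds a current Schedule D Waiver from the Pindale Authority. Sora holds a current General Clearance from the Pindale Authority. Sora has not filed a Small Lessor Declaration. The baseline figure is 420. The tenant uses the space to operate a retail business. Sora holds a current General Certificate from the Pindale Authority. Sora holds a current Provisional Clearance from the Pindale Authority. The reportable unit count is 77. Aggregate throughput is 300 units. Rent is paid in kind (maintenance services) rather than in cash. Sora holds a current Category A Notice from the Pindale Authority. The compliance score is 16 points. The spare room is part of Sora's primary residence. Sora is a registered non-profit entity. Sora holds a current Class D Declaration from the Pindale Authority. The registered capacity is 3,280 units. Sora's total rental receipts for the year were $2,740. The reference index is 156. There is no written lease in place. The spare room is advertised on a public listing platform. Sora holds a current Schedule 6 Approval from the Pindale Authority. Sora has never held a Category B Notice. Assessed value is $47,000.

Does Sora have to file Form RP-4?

All of (a)'s requirements are met (Sora is a registered non-profit; rent is paid in kind; the spare room is part of the primary residence). But applying paragraphs (f)–(g): (f) operates against (a): the reportable unit count is 77, below the 79 limit. (g), which would lift (f), is inapplicable — the Category B Notice is not current. So (a) is unavailable.
Exception (b) fails — no Small Lessor Declaration is on file.
Exception (c) does not apply: total rental receipts for the year are $2,740, not less than $2,320.
Exception (d) is satisfied on its face — a current Standing Declaration is held; a current General Certificate is held; a current Provisional Clearance is held. But applying paragraphs (i)–(o): (i) operates — the reference index is 156, less than the 210 limit. (j) is triggered (the space is let for business use), but is overridden by (k): (k) is triggered — a current Schedule 6 Approval is held. (l) is triggered (assessed value is $47,000, under the $57,500 limit), but is itself disapplied by (m): (m) operates against (l): a current Class D Declaration is held. (n) would limit (m) — a current Schedule D Waiver is held — but (o) sets (n) aside: (o) operates against (n): a current General Clearance is held. (d) is therefore removed.
All of (e)'s requirements are met (the registered capacity is 3,280 units, below the 3,410 units limit; there is no written lease). Turning to paragraph (p): (p) applies — the compliance score is 16 points, meeting the 15 points threshold. (e) is therefore removed.
Every exception is unavailable, so the rule governs.

Yes — Sora must file Form RP-4.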